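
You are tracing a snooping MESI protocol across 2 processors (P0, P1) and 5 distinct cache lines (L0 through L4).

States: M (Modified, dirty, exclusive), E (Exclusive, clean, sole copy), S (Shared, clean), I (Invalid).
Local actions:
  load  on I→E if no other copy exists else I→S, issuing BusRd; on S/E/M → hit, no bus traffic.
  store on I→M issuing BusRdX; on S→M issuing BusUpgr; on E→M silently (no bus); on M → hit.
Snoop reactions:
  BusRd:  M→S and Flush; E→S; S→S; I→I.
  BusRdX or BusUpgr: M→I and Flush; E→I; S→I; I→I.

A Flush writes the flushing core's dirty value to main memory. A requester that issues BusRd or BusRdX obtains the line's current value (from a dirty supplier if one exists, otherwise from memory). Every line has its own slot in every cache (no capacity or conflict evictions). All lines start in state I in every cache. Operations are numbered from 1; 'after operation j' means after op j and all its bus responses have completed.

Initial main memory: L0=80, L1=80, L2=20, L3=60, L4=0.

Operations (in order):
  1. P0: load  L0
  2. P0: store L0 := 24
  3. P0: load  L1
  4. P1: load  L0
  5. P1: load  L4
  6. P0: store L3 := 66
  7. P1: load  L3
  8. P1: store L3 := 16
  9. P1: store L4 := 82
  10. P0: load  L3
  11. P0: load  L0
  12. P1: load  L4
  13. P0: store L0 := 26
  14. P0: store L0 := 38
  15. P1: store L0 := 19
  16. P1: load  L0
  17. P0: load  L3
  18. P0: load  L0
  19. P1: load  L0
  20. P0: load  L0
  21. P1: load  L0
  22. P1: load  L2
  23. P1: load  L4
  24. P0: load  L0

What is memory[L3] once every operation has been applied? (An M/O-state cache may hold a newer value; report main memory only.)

memory[L3] = 16

1. P0: load  L0  bus=[BusRd]  L0: P0=E P1=I  mem[L0]=80
2. P0: store L0 := 24  bus=[-]  L0: P0=M P1=I  mem[L0]=80
3. P0: load  L1  bus=[BusRd]  L1: P0=E P1=I  mem[L1]=80
4. P1: load  L0  bus=[BusRd,Flush]  L0: P0=S P1=S  mem[L0]=24
5. P1: load  L4  bus=[BusRd]  L4: P0=I P1=E  mem[L4]=0
6. P0: store L3 := 66  bus=[BusRdX]  L3: P0=M P1=I  mem[L3]=60
7. P1: load  L3  bus=[BusRd,Flush]  L3: P0=S P1=S  mem[L3]=66
8. P1: store L3 := 16  bus=[BusUpgr]  L3: P0=I P1=M  mem[L3]=66
9. P1: store L4 := 82  bus=[-]  L4: P0=I P1=M  mem[L4]=0
10. P0: load  L3  bus=[BusRd,Flush]  L3: P0=S P1=S  mem[L3]=16
11. P0: load  L0  bus=[-]  L0: P0=S P1=S  mem[L0]=24
12. P1: load  L4  bus=[-]  L4: P0=I P1=M  mem[L4]=0
13. P0: store L0 := 26  bus=[BusUpgr]  L0: P0=M P1=I  mem[L0]=24
14. P0: store L0 := 38  bus=[-]  L0: P0=M P1=I  mem[L0]=24
15. P1: store L0 := 19  bus=[BusRdX,Flush]  L0: P0=I P1=M  mem[L0]=38
16. P1: load  L0  bus=[-]  L0: P0=I P1=M  mem[L0]=38
17. P0: load  L3  bus=[-]  L3: P0=S P1=S  mem[L3]=16
18. P0: load  L0  bus=[BusRd,Flush]  L0: P0=S P1=S  mem[L0]=19
19. P1: load  L0  bus=[-]  L0: P0=S P1=S  mem[L0]=19
20. P0: load  L0  bus=[-]  L0: P0=S P1=S  mem[L0]=19
21. P1: load  L0  bus=[-]  L0: P0=S P1=S  mem[L0]=19
22. P1: load  L2  bus=[BusRd]  L2: P0=I P1=E  mem[L2]=20
23. P1: load  L4  bus=[-]  L4: P0=I P1=M  mem[L4]=0
24. P0: load  L0  bus=[-]  L0: P0=S P1=S  mem[L0]=19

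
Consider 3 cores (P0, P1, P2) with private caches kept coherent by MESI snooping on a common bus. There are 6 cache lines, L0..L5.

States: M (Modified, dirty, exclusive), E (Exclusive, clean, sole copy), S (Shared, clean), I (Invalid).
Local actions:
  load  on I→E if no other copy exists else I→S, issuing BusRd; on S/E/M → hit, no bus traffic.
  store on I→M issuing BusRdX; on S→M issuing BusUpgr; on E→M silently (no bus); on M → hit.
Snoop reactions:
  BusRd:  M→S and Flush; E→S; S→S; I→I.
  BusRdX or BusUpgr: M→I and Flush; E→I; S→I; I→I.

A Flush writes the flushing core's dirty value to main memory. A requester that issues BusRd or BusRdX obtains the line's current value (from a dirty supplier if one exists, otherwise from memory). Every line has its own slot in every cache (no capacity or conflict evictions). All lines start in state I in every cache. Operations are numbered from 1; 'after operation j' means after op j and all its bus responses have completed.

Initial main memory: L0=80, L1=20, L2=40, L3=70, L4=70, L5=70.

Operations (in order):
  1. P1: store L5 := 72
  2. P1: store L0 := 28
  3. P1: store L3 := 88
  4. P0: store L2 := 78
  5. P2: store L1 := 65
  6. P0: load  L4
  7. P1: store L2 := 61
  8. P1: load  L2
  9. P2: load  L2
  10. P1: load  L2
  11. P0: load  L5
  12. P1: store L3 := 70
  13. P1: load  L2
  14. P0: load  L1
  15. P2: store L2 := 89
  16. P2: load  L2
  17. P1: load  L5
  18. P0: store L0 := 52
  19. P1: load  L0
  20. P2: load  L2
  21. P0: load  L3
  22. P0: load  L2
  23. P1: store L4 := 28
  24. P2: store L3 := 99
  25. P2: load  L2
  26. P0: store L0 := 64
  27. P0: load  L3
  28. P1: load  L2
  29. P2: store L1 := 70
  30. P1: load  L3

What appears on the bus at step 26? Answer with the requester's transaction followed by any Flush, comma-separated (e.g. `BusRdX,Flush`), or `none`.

bus = BusUpgr

[1] P1: store L5 := 72 | P0:I, P1:M(72), P2:I | bus: BusRdX
[2] P1: store L0 := 28 | P0:I, P1:M(28), P2:I | bus: BusRdX
[3] P1: store L3 := 88 | P0:I, P1:M(88), P2:I | bus: BusRdX
[4] P0: store L2 := 78 | P0:M(78), P1:I, P2:I | bus: BusRdX
[5] P2: store L1 := 65 | P0:I, P1:I, P2:M(65) | bus: BusRdX
[6] P0: load  L4 | P0:E(70), P1:I, P2:I | bus: BusRd
[7] P1: store L2 := 61 | P0:I, P1:M(61), P2:I | bus: BusRdX,Flush
[8] P1: load  L2 | P0:I, P1:M(61), P2:I | bus: none
[9] P2: load  L2 | P0:I, P1:S(61), P2:S(61) | bus: BusRd,Flush
[10] P1: load  L2 | P0:I, P1:S(61), P2:S(61) | bus: none
[11] P0: load  L5 | P0:S(72), P1:S(72), P2:I | bus: BusRd,Flush
[12] P1: store L3 := 70 | P0:I, P1:M(70), P2:I | bus: none
[13] P1: load  L2 | P0:I, P1:S(61), P2:S(61) | bus: none
[14] P0: load  L1 | P0:S(65), P1:I, P2:S(65) | bus: BusRd,Flush
[15] P2: store L2 := 89 | P0:I, P1:I, P2:M(89) | bus: BusUpgr
[16] P2: load  L2 | P0:I, P1:I, P2:M(89) | bus: none
[17] P1: load  L5 | P0:S(72), P1:S(72), P2:I | bus: none
[18] P0: store L0 := 52 | P0:M(52), P1:I, P2:I | bus: BusRdX,Flush
[19] P1: load  L0 | P0:S(52), P1:S(52), P2:I | bus: BusRd,Flush
[20] P2: load  L2 | P0:I, P1:I, P2:M(89) | bus: none
[21] P0: load  L3 | P0:S(70), P1:S(70), P2:I | bus: BusRd,Flush
[22] P0: load  L2 | P0:S(89), P1:I, P2:S(89) | bus: BusRd,Flush
[23] P1: store L4 := 28 | P0:I, P1:M(28), P2:I | bus: BusRdX
[24] P2: store L3 := 99 | P0:I, P1:I, P2:M(99) | bus: BusRdX
[25] P2: load  L2 | P0:S(89), P1:I, P2:S(89) | bus: none
[26] P0: store L0 := 64 | P0:M(64), P1:I, P2:I | bus: BusUpgr
[27] P0: load  L3 | P0:S(99), P1:I, P2:S(99) | bus: BusRd,Flush
[28] P1: load  L2 | P0:S(89), P1:S(89), P2:S(89) | bus: BusRd
[29] P2: store L1 := 70 | P0:I, P1:I, P2:M(70) | bus: BusUpgr
[30] P1: load  L3 | P0:S(99), P1:S(99), P2:S(99) | bus: BusRd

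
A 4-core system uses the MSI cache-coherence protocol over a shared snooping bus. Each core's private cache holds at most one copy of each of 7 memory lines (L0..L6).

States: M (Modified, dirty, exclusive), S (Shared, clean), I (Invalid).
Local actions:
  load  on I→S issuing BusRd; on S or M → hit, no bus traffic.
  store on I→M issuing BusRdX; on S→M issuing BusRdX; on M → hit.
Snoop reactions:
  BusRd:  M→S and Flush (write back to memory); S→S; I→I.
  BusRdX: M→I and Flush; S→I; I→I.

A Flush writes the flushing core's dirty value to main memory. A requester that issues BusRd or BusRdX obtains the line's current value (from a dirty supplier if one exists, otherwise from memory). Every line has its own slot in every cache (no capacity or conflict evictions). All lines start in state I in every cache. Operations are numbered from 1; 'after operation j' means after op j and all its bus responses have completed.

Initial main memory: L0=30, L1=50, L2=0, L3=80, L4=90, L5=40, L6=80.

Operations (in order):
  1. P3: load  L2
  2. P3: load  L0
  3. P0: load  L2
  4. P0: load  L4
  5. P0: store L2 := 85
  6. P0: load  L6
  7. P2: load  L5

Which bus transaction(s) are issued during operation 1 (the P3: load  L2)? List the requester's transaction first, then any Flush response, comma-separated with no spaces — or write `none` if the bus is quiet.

  op1 P3: load  L2 → I/I/I/S on L2; bus BusRd; mem=0
  op2 P3: load  L0 → I/I/I/S on L0; bus BusRd; mem=30
  op3 P0: load  L2 → S/I/I/S on L2; bus BusRd; mem=0
  op4 P0: load  L4 → S/I/I/I on L4; bus BusRd; mem=90
  op5 P0: store L2 := 85 → M/I/I/I on L2; bus BusRdX; mem=0
  op6 P0: load  L6 → S/I/I/I on L6; bus BusRd; mem=80
  op7 P2: load  L5 → I/I/S/I on L5; bus BusRd; mem=40

bus = BusRd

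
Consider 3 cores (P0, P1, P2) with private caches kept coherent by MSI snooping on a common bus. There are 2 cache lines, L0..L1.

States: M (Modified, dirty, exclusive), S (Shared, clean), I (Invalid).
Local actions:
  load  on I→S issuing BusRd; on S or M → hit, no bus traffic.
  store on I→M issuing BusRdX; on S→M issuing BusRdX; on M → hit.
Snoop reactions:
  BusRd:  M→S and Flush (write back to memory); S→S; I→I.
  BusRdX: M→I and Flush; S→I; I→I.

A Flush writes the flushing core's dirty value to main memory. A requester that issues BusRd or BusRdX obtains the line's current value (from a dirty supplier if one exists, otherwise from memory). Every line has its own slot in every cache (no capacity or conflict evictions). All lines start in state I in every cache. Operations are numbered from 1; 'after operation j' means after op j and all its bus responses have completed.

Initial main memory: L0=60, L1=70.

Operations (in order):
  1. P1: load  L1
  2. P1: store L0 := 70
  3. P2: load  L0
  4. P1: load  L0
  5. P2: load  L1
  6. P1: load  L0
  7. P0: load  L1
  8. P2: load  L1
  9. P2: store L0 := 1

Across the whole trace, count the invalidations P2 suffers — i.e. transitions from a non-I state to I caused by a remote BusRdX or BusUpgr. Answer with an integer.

[1] P1: load  L1 | P0:I, P1:S(70), P2:I | bus: BusRd
[2] P1: store L0 := 70 | P0:I, P1:M(70), P2:I | bus: BusRdX
[3] P2: load  L0 | P0:I, P1:S(70), P2:S(70) | bus: BusRd,Flush
[4] P1: load  L0 | P0:I, P1:S(70), P2:S(70) | bus: none
[5] P2: load  L1 | P0:I, P1:S(70), P2:S(70) | bus: BusRd
[6] P1: load  L0 | P0:I, P1:S(70), P2:S(70) | bus: none
[7] P0: load  L1 | P0:S(70), P1:S(70), P2:S(70) | bus: BusRd
[8] P2: load  L1 | P0:S(70), P1:S(70), P2:S(70) | bus: none
[9] P2: store L0 := 1 | P0:I, P1:I, P2:M(1) | bus: BusRdX

invalidations = 0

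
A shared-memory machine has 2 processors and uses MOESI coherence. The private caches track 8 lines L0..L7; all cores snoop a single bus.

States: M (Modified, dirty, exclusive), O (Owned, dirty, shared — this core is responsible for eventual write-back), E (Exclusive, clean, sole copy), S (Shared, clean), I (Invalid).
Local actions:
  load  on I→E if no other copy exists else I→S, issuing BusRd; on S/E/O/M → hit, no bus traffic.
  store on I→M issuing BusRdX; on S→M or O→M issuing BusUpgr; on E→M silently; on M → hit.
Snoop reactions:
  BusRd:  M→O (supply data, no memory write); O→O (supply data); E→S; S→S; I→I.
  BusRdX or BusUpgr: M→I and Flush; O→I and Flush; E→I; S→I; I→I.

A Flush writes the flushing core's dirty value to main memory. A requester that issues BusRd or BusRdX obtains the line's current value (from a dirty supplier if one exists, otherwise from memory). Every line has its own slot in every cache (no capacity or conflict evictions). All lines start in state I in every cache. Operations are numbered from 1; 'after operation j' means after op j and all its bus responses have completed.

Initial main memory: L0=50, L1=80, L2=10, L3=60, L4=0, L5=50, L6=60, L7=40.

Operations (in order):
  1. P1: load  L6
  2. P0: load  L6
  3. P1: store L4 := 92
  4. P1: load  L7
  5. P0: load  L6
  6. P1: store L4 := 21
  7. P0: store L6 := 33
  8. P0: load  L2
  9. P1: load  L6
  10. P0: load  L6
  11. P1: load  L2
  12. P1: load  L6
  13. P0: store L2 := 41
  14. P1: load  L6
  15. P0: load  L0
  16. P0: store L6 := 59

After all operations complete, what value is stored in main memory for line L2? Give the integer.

memory[L2] = 10

step 1: P1: load  L6  ⟶  IE  (L6)  txn=BusRd  M[L6]=60
step 2: P0: load  L6  ⟶  SS  (L6)  txn=BusRd  M[L6]=60
step 3: P1: store L4 := 92  ⟶  IM  (L4)  txn=BusRdX  M[L4]=0
step 4: P1: load  L7  ⟶  IE  (L7)  txn=BusRd  M[L7]=40
step 5: P0: load  L6  ⟶  SS  (L6)  txn=∅  M[L6]=60
step 6: P1: store L4 := 21  ⟶  IM  (L4)  txn=∅  M[L4]=0
step 7: P0: store L6 := 33  ⟶  MI  (L6)  txn=BusUpgr  M[L6]=60
step 8: P0: load  L2  ⟶  EI  (L2)  txn=BusRd  M[L2]=10
step 9: P1: load  L6  ⟶  OS  (L6)  txn=BusRd  M[L6]=60
step 10: P0: load  L6  ⟶  OS  (L6)  txn=∅  M[L6]=60
step 11: P1: load  L2  ⟶  SS  (L2)  txn=BusRd  M[L2]=10
step 12: P1: load  L6  ⟶  OS  (L6)  txn=∅  M[L6]=60
step 13: P0: store L2 := 41  ⟶  MI  (L2)  txn=BusUpgr  M[L2]=10
step 14: P1: load  L6  ⟶  OS  (L6)  txn=∅  M[L6]=60
step 15: P0: load  L0  ⟶  EI  (L0)  txn=BusRd  M[L0]=50
step 16: P0: store L6 := 59  ⟶  MI  (L6)  txn=BusUpgr  M[L6]=60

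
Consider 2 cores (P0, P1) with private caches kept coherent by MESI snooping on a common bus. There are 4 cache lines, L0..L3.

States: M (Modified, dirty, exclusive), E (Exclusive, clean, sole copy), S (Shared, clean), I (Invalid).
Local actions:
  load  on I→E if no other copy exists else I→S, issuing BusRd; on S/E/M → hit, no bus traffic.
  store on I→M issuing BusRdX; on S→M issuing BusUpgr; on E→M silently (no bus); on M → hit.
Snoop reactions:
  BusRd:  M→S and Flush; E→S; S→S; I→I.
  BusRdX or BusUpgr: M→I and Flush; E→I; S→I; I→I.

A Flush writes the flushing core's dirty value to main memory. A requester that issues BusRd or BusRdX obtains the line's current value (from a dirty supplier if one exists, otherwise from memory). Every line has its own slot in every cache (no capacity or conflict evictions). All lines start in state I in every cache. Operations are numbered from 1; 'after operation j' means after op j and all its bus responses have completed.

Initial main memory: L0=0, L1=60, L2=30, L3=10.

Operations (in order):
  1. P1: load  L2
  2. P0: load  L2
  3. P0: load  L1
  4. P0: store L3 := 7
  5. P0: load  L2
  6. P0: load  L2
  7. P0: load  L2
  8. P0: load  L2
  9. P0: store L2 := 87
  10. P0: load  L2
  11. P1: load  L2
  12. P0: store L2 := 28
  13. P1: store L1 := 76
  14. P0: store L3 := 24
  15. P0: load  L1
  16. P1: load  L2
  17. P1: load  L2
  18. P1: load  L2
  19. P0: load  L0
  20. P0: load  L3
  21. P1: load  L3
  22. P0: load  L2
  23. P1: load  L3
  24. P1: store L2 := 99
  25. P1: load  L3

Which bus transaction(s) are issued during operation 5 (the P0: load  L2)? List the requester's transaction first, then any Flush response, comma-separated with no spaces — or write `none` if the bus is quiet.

bus = none

1. P1: load  L2  bus=[BusRd]  L2: P0=I P1=E  mem[L2]=30
2. P0: load  L2  bus=[BusRd]  L2: P0=S P1=S  mem[L2]=30
3. P0: load  L1  bus=[BusRd]  L1: P0=E P1=I  mem[L1]=60
4. P0: store L3 := 7  bus=[BusRdX]  L3: P0=M P1=I  mem[L3]=10
5. P0: load  L2  bus=[-]  L2: P0=S P1=S  mem[L2]=30
6. P0: load  L2  bus=[-]  L2: P0=S P1=S  mem[L2]=30
7. P0: load  L2  bus=[-]  L2: P0=S P1=S  mem[L2]=30
8. P0: load  L2  bus=[-]  L2: P0=S P1=S  mem[L2]=30
9. P0: store L2 := 87  bus=[BusUpgr]  L2: P0=M P1=I  mem[L2]=30
10. P0: load  L2  bus=[-]  L2: P0=M P1=I  mem[L2]=30
11. P1: load  L2  bus=[BusRd,Flush]  L2: P0=S P1=S  mem[L2]=87
12. P0: store L2 := 28  bus=[BusUpgr]  L2: P0=M P1=I  mem[L2]=87
13. P1: store L1 := 76  bus=[BusRdX]  L1: P0=I P1=M  mem[L1]=60
14. P0: store L3 := 24  bus=[-]  L3: P0=M P1=I  mem[L3]=10
15. P0: load  L1  bus=[BusRd,Flush]  L1: P0=S P1=S  mem[L1]=76
16. P1: load  L2  bus=[BusRd,Flush]  L2: P0=S P1=S  mem[L2]=28
17. P1: load  L2  bus=[-]  L2: P0=S P1=S  mem[L2]=28
18. P1: load  L2  bus=[-]  L2: P0=S P1=S  mem[L2]=28
19. P0: load  L0  bus=[BusRd]  L0: P0=E P1=I  mem[L0]=0
20. P0: load  L3  bus=[-]  L3: P0=M P1=I  mem[L3]=10
21. P1: load  L3  bus=[BusRd,Flush]  L3: P0=S P1=S  mem[L3]=24
22. P0: load  L2  bus=[-]  L2: P0=S P1=S  mem[L2]=28
23. P1: load  L3  bus=[-]  L3: P0=S P1=S  mem[L3]=24
24. P1: store L2 := 99  bus=[BusUpgr]  L2: P0=I P1=M  mem[L2]=28
25. P1: load  L3  bus=[-]  L3: P0=S P1=S  mem[L3]=24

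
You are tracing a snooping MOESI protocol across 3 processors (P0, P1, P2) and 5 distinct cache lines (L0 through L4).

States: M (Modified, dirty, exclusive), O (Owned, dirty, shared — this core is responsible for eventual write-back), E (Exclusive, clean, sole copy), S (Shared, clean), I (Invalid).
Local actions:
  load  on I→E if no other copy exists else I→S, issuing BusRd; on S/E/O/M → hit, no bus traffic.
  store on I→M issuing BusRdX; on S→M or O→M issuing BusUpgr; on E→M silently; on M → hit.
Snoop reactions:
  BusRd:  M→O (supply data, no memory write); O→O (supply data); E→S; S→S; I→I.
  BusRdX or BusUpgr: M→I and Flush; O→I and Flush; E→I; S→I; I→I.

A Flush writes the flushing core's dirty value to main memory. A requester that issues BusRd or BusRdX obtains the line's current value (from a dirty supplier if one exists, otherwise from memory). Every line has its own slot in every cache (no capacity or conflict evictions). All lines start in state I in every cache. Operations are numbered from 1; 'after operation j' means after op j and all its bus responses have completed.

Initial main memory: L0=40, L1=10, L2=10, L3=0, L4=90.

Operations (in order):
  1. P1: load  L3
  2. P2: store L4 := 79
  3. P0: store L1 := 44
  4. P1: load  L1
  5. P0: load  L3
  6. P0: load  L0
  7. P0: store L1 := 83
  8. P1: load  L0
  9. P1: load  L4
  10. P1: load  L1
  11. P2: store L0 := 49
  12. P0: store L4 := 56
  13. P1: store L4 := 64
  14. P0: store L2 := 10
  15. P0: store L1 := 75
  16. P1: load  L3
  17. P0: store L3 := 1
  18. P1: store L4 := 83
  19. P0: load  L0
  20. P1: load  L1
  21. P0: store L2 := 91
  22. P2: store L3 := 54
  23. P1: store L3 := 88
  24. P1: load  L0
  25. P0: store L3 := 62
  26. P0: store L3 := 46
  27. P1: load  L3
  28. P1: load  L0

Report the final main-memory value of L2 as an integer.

  op1 P1: load  L3 → I/E/I on L3; bus BusRd; mem=0
  op2 P2: store L4 := 79 → I/I/M on L4; bus BusRdX; mem=90
  op3 P0: store L1 := 44 → M/I/I on L1; bus BusRdX; mem=10
  op4 P1: load  L1 → O/S/I on L1; bus BusRd; mem=10
  op5 P0: load  L3 → S/S/I on L3; bus BusRd; mem=0
  op6 P0: load  L0 → E/I/I on L0; bus BusRd; mem=40
  op7 P0: store L1 := 83 → M/I/I on L1; bus BusUpgr; mem=10
  op8 P1: load  L0 → S/S/I on L0; bus BusRd; mem=40
  op9 P1: load  L4 → I/S/O on L4; bus BusRd; mem=90
  op10 P1: load  L1 → O/S/I on L1; bus BusRd; mem=10
  op11 P2: store L0 := 49 → I/I/M on L0; bus BusRdX; mem=40
  op12 P0: store L4 := 56 → M/I/I on L4; bus BusRdX Flush; mem=79
  op13 P1: store L4 := 64 → I/M/I on L4; bus BusRdX Flush; mem=56
  op14 P0: store L2 := 10 → M/I/I on L2; bus BusRdX; mem=10
  op15 P0: store L1 := 75 → M/I/I on L1; bus BusUpgr; mem=10
  op16 P1: load  L3 → S/S/I on L3; bus (none); mem=0
  op17 P0: store L3 := 1 → M/I/I on L3; bus BusUpgr; mem=0
  op18 P1: store L4 := 83 → I/M/I on L4; bus (none); mem=56
  op19 P0: load  L0 → S/I/O on L0; bus BusRd; mem=40
  op20 P1: load  L1 → O/S/I on L1; bus BusRd; mem=10
  op21 P0: store L2 := 91 → M/I/I on L2; bus (none); mem=10
  op22 P2: store L3 := 54 → I/I/M on L3; bus BusRdX Flush; mem=1
  op23 P1: store L3 := 88 → I/M/I on L3; bus BusRdX Flush; mem=54
  op24 P1: load  L0 → S/S/O on L0; bus BusRd; mem=40
  op25 P0: store L3 := 62 → M/I/I on L3; bus BusRdX Flush; mem=88
  op26 P0: store L3 := 46 → M/I/I on L3; bus (none); mem=88
  op27 P1: load  L3 → O/S/I on L3; bus BusRd; mem=88
  op28 P1: load  L0 → S/S/O on L0; bus (none); mem=40

memory[L2] = 10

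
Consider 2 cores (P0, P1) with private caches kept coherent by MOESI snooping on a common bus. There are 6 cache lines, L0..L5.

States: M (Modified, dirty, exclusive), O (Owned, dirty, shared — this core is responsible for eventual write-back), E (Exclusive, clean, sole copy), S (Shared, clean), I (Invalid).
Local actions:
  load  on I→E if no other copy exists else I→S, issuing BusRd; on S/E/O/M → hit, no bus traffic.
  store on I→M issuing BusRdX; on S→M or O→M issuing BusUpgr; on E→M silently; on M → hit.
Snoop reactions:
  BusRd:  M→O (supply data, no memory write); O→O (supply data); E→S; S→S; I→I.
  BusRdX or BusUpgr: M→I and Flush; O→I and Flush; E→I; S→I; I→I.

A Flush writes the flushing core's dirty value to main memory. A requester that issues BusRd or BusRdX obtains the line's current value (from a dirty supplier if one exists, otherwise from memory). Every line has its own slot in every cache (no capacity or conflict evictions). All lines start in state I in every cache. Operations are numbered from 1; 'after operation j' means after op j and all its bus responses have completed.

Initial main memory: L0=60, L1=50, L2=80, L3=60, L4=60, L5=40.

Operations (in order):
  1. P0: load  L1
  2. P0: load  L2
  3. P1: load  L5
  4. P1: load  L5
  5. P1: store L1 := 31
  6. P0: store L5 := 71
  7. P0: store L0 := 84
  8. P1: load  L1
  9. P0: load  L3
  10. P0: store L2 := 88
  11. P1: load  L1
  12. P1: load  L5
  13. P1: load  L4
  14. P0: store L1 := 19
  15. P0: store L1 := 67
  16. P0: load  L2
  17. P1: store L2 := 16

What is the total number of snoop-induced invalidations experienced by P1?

1. P0: load  L1  bus=[BusRd]  L1: P0=E P1=I  mem[L1]=50
2. P0: load  L2  bus=[BusRd]  L2: P0=E P1=I  mem[L2]=80
3. P1: load  L5  bus=[BusRd]  L5: P0=I P1=E  mem[L5]=40
4. P1: load  L5  bus=[-]  L5: P0=I P1=E  mem[L5]=40
5. P1: store L1 := 31  bus=[BusRdX]  L1: P0=I P1=M  mem[L1]=50
6. P0: store L5 := 71  bus=[BusRdX]  L5: P0=M P1=I  mem[L5]=40
7. P0: store L0 := 84  bus=[BusRdX]  L0: P0=M P1=I  mem[L0]=60
8. P1: load  L1  bus=[-]  L1: P0=I P1=M  mem[L1]=50
9. P0: load  L3  bus=[BusRd]  L3: P0=E P1=I  mem[L3]=60
10. P0: store L2 := 88  bus=[-]  L2: P0=M P1=I  mem[L2]=80
11. P1: load  L1  bus=[-]  L1: P0=I P1=M  mem[L1]=50
12. P1: load  L5  bus=[BusRd]  L5: P0=O P1=S  mem[L5]=40
13. P1: load  L4  bus=[BusRd]  L4: P0=I P1=E  mem[L4]=60
14. P0: store L1 := 19  bus=[BusRdX,Flush]  L1: P0=M P1=I  mem[L1]=31
15. P0: store L1 := 67  bus=[-]  L1: P0=M P1=I  mem[L1]=31
16. P0: load  L2  bus=[-]  L2: P0=M P1=I  mem[L2]=80
17. P1: store L2 := 16  bus=[BusRdX,Flush]  L2: P0=I P1=M  mem[L2]=88

invalidations = 2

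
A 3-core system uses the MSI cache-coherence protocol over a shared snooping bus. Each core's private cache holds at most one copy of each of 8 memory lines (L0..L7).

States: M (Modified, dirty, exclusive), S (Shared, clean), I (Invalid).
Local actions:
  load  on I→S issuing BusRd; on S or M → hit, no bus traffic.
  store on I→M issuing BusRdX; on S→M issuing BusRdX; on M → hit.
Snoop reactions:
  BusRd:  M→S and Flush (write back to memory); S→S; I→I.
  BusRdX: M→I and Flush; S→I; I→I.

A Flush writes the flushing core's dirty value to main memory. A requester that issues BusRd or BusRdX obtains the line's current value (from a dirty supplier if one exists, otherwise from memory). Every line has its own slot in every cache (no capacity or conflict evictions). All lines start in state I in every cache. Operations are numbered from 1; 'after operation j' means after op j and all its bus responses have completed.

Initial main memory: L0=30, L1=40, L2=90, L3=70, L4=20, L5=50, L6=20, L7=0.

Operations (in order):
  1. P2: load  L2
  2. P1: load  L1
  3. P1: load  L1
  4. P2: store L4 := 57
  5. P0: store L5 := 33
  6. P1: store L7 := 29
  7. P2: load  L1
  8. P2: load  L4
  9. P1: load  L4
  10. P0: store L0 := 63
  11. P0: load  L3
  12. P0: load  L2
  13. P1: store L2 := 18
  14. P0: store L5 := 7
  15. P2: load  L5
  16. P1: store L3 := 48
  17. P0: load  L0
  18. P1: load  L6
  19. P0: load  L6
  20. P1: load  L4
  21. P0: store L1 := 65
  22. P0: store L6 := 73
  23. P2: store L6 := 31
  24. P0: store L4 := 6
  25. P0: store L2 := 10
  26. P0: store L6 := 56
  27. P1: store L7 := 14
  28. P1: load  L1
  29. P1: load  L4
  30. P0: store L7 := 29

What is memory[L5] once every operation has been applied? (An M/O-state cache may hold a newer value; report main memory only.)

1. P2: load  L2  bus=[BusRd]  L2: P0=I P1=I P2=S  mem[L2]=90
2. P1: load  L1  bus=[BusRd]  L1: P0=I P1=S P2=I  mem[L1]=40
3. P1: load  L1  bus=[-]  L1: P0=I P1=S P2=I  mem[L1]=40
4. P2: store L4 := 57  bus=[BusRdX]  L4: P0=I P1=I P2=M  mem[L4]=20
5. P0: store L5 := 33  bus=[BusRdX]  L5: P0=M P1=I P2=I  mem[L5]=50
6. P1: store L7 := 29  bus=[BusRdX]  L7: P0=I P1=M P2=I  mem[L7]=0
7. P2: load  L1  bus=[BusRd]  L1: P0=I P1=S P2=S  mem[L1]=40
8. P2: load  L4  bus=[-]  L4: P0=I P1=I P2=M  mem[L4]=20
9. P1: load  L4  bus=[BusRd,Flush]  L4: P0=I P1=S P2=S  mem[L4]=57
10. P0: store L0 := 63  bus=[BusRdX]  L0: P0=M P1=I P2=I  mem[L0]=30
11. P0: load  L3  bus=[BusRd]  L3: P0=S P1=I P2=I  mem[L3]=70
12. P0: load  L2  bus=[BusRd]  L2: P0=S P1=I P2=S  mem[L2]=90
13. P1: store L2 := 18  bus=[BusRdX]  L2: P0=I P1=M P2=I  mem[L2]=90
14. P0: store L5 := 7  bus=[-]  L5: P0=M P1=I P2=I  mem[L5]=50
15. P2: load  L5  bus=[BusRd,Flush]  L5: P0=S P1=I P2=S  mem[L5]=7
16. P1: store L3 := 48  bus=[BusRdX]  L3: P0=I P1=M P2=I  mem[L3]=70
17. P0: load  L0  bus=[-]  L0: P0=M P1=I P2=I  mem[L0]=30
18. P1: load  L6  bus=[BusRd]  L6: P0=I P1=S P2=I  mem[L6]=20
19. P0: load  L6  bus=[BusRd]  L6: P0=S P1=S P2=I  mem[L6]=20
20. P1: load  L4  bus=[-]  L4: P0=I P1=S P2=S  mem[L4]=57
21. P0: store L1 := 65  bus=[BusRdX]  L1: P0=M P1=I P2=I  mem[L1]=40
22. P0: store L6 := 73  bus=[BusRdX]  L6: P0=M P1=I P2=I  mem[L6]=20
23. P2: store L6 := 31  bus=[BusRdX,Flush]  L6: P0=I P1=I P2=M  mem[L6]=73
24. P0: store L4 := 6  bus=[BusRdX]  L4: P0=M P1=I P2=I  mem[L4]=57
25. P0: store L2 := 10  bus=[BusRdX,Flush]  L2: P0=M P1=I P2=I  mem[L2]=18
26. P0: store L6 := 56  bus=[BusRdX,Flush]  L6: P0=M P1=I P2=I  mem[L6]=31
27. P1: store L7 := 14  bus=[-]  L7: P0=I P1=M P2=I  mem[L7]=0
28. P1: load  L1  bus=[BusRd,Flush]  L1: P0=S P1=S P2=I  mem[L1]=65
29. P1: load  L4  bus=[BusRd,Flush]  L4: P0=S P1=S P2=I  mem[L4]=6
30. P0: store L7 := 29  bus=[BusRdX,Flush]  L7: P0=M P1=I P2=I  mem[L7]=14

memory[L5] = 7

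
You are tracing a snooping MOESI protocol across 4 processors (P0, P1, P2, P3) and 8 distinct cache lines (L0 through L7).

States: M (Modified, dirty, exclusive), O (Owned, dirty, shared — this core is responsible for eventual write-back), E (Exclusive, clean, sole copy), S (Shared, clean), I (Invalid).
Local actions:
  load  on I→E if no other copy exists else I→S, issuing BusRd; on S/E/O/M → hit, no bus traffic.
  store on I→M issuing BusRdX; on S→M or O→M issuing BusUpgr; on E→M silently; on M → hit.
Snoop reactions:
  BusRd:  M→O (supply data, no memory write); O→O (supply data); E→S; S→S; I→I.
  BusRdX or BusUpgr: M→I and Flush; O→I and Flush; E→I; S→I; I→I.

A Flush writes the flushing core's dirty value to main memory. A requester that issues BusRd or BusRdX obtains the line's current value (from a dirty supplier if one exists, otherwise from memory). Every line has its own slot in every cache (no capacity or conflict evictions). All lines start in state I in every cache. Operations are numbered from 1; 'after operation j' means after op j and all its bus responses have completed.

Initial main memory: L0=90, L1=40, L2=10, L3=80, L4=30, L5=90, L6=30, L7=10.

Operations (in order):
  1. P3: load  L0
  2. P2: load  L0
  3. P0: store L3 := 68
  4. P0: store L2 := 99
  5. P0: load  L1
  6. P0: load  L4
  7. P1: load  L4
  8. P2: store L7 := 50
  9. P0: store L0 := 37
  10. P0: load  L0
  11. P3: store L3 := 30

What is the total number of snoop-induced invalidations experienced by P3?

invalidations = 1

  op1 P3: load  L0 → I/I/I/E on L0; bus BusRd; mem=90
  op2 P2: load  L0 → I/I/S/S on L0; bus BusRd; mem=90
  op3 P0: store L3 := 68 → M/I/I/I on L3; bus BusRdX; mem=80
  op4 P0: store L2 := 99 → M/I/I/I on L2; bus BusRdX; mem=10
  op5 P0: load  L1 → E/I/I/I on L1; bus BusRd; mem=40
  op6 P0: load  L4 → E/I/I/I on L4; bus BusRd; mem=30
  op7 P1: load  L4 → S/S/I/I on L4; bus BusRd; mem=30
  op8 P2: store L7 := 50 → I/I/M/I on L7; bus BusRdX; mem=10
  op9 P0: store L0 := 37 → M/I/I/I on L0; bus BusRdX; mem=90
  op10 P0: load  L0 → M/I/I/I on L0; bus (none); mem=90
  op11 P3: store L3 := 30 → I/I/I/M on L3; bus BusRdX Flush; mem=68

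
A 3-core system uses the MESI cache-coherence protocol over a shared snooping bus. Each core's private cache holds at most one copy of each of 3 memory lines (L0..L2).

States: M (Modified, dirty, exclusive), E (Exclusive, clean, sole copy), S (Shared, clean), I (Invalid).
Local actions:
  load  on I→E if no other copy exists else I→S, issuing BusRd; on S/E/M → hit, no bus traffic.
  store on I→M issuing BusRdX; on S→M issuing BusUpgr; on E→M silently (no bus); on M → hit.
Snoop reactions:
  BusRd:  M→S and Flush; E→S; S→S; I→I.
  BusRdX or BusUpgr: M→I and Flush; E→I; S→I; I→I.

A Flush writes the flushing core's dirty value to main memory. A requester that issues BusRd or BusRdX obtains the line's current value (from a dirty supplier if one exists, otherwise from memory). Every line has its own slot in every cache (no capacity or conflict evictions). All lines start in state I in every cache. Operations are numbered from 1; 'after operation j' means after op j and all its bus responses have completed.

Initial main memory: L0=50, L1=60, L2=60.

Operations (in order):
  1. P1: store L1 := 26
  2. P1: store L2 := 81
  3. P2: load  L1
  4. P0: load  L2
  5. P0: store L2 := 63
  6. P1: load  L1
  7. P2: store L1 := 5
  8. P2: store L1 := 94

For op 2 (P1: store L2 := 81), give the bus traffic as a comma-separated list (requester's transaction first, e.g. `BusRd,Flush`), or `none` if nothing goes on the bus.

1. P1: store L1 := 26  bus=[BusRdX]  L1: P0=I P1=M P2=I  mem[L1]=60
2. P1: store L2 := 81  bus=[BusRdX]  L2: P0=I P1=M P2=I  mem[L2]=60
3. P2: load  L1  bus=[BusRd,Flush]  L1: P0=I P1=S P2=S  mem[L1]=26
4. P0: load  L2  bus=[BusRd,Flush]  L2: P0=S P1=S P2=I  mem[L2]=81
5. P0: store L2 := 63  bus=[BusUpgr]  L2: P0=M P1=I P2=I  mem[L2]=81
6. P1: load  L1  bus=[-]  L1: P0=I P1=S P2=S  mem[L1]=26
7. P2: store L1 := 5  bus=[BusUpgr]  L1: P0=I P1=I P2=M  mem[L1]=26
8. P2: store L1 := 94  bus=[-]  L1: P0=I P1=I P2=M  mem[L1]=26

bus = BusRdX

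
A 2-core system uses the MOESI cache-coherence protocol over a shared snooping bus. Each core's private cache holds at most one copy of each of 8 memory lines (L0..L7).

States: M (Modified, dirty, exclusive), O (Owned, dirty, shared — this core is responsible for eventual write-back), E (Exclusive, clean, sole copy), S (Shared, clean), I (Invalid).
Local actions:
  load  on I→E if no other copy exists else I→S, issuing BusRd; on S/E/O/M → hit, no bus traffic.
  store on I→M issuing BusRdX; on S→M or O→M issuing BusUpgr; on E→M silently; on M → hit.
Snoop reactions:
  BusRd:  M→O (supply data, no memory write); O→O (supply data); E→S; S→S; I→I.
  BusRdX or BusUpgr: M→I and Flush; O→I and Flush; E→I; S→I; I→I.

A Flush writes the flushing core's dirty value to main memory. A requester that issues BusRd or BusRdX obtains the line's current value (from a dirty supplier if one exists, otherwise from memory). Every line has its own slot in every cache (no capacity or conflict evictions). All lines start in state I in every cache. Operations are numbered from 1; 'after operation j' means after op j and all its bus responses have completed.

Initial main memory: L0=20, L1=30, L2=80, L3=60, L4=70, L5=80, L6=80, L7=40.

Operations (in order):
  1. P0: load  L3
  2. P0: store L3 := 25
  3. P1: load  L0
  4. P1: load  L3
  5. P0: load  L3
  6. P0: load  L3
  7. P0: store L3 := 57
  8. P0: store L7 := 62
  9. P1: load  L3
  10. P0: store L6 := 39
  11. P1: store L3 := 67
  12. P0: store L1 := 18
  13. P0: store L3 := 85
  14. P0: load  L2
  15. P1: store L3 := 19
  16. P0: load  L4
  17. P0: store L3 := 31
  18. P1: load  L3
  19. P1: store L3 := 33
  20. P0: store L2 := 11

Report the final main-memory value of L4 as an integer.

step 1: P0: load  L3  ⟶  EI  (L3)  txn=BusRd  M[L3]=60
step 2: P0: store L3 := 25  ⟶  MI  (L3)  txn=∅  M[L3]=60
step 3: P1: load  L0  ⟶  IE  (L0)  txn=BusRd  M[L0]=20
step 4: P1: load  L3  ⟶  OS  (L3)  txn=BusRd  M[L3]=60
step 5: P0: load  L3  ⟶  OS  (L3)  txn=∅  M[L3]=60
step 6: P0: load  L3  ⟶  OS  (L3)  txn=∅  M[L3]=60
step 7: P0: store L3 := 57  ⟶  MI  (L3)  txn=BusUpgr  M[L3]=60
step 8: P0: store L7 := 62  ⟶  MI  (L7)  txn=BusRdX  M[L7]=40
step 9: P1: load  L3  ⟶  OS  (L3)  txn=BusRd  M[L3]=60
step 10: P0: store L6 := 39  ⟶  MI  (L6)  txn=BusRdX  M[L6]=80
step 11: P1: store L3 := 67  ⟶  IM  (L3)  txn=BusUpgr+Flush  M[L3]=57
step 12: P0: store L1 := 18  ⟶  MI  (L1)  txn=BusRdX  M[L1]=30
step 13: P0: store L3 := 85  ⟶  MI  (L3)  txn=BusRdX+Flush  M[L3]=67
step 14: P0: load  L2  ⟶  EI  (L2)  txn=BusRd  M[L2]=80
step 15: P1: store L3 := 19  ⟶  IM  (L3)  txn=BusRdX+Flush  M[L3]=85
step 16: P0: load  L4  ⟶  EI  (L4)  txn=BusRd  M[L4]=70
step 17: P0: store L3 := 31  ⟶  MI  (L3)  txn=BusRdX+Flush  M[L3]=19
step 18: P1: load  L3  ⟶  OS  (L3)  txn=BusRd  M[L3]=19
step 19: P1: store L3 := 33  ⟶  IM  (L3)  txn=BusUpgr+Flush  M[L3]=31
step 20: P0: store L2 := 11  ⟶  MI  (L2)  txn=∅  M[L2]=80

memory[L4] = 70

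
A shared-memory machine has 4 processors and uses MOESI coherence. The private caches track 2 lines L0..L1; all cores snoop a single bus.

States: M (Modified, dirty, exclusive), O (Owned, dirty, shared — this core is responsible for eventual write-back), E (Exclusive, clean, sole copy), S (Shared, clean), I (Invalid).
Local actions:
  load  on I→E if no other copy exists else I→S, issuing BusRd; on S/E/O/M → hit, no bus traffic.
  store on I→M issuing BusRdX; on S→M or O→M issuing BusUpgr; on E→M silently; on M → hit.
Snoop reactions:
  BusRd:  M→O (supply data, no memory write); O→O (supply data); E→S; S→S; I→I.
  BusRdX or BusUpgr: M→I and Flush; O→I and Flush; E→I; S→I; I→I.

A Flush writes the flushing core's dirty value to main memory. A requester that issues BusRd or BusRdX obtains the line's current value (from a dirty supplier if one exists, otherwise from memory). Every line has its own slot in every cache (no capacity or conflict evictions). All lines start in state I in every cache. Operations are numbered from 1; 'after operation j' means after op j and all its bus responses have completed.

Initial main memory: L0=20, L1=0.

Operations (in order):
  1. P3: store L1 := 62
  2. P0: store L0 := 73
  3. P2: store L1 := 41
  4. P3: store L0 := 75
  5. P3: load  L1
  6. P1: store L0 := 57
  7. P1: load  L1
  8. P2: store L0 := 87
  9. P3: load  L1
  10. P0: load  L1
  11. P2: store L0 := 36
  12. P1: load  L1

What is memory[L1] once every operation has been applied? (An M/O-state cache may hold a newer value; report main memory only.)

  op1 P3: store L1 := 62 → I/I/I/M on L1; bus BusRdX; mem=0
  op2 P0: store L0 := 73 → M/I/I/I on L0; bus BusRdX; mem=20
  op3 P2: store L1 := 41 → I/I/M/I on L1; bus BusRdX Flush; mem=62
  op4 P3: store L0 := 75 → I/I/I/M on L0; bus BusRdX Flush; mem=73
  op5 P3: load  L1 → I/I/O/S on L1; bus BusRd; mem=62
  op6 P1: store L0 := 57 → I/M/I/I on L0; bus BusRdX Flush; mem=75
  op7 P1: load  L1 → I/S/O/S on L1; bus BusRd; mem=62
  op8 P2: store L0 := 87 → I/I/M/I on L0; bus BusRdX Flush; mem=57
  op9 P3: load  L1 → I/S/O/S on L1; bus (none); mem=62
  op10 P0: load  L1 → S/S/O/S on L1; bus BusRd; mem=62
  op11 P2: store L0 := 36 → I/I/M/I on L0; bus (none); mem=57
  op12 P1: load  L1 → S/S/O/S on L1; bus (none); mem=62

memory[L1] = 62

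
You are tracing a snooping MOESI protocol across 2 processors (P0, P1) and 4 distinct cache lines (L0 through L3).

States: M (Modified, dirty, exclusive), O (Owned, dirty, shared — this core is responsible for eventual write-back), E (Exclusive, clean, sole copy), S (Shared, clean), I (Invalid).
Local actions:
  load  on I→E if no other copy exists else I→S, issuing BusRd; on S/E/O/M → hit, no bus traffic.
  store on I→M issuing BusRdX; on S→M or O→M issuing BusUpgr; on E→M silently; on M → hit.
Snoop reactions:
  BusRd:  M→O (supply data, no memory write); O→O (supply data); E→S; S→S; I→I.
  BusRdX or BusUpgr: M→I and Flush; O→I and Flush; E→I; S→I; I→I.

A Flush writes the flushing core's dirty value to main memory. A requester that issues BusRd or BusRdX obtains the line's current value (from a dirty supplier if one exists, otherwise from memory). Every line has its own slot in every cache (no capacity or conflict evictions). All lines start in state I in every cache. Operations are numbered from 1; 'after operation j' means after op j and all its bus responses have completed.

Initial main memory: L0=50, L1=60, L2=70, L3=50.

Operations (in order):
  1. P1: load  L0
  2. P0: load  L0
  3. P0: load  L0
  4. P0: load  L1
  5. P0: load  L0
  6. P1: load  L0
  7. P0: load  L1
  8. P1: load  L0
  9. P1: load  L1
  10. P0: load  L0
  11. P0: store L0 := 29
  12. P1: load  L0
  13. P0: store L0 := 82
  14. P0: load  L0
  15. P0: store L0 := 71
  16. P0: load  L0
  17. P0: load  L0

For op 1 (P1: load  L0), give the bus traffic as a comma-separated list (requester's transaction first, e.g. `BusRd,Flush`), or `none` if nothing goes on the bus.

bus = BusRd

step 1: P1: load  L0  ⟶  IE  (L0)  txn=BusRd  M[L0]=50
step 2: P0: load  L0  ⟶  SS  (L0)  txn=BusRd  M[L0]=50
step 3: P0: load  L0  ⟶  SS  (L0)  txn=∅  M[L0]=50
step 4: P0: load  L1  ⟶  EI  (L1)  txn=BusRd  M[L1]=60
step 5: P0: load  L0  ⟶  SS  (L0)  txn=∅  M[L0]=50
step 6: P1: load  L0  ⟶  SS  (L0)  txn=∅  M[L0]=50
step 7: P0: load  L1  ⟶  EI  (L1)  txn=∅  M[L1]=60
step 8: P1: load  L0  ⟶  SS  (L0)  txn=∅  M[L0]=50
step 9: P1: load  L1  ⟶  SS  (L1)  txn=BusRd  M[L1]=60
step 10: P0: load  L0  ⟶  SS  (L0)  txn=∅  M[L0]=50
step 11: P0: store L0 := 29  ⟶  MI  (L0)  txn=BusUpgr  M[L0]=50
step 12: P1: load  L0  ⟶  OS  (L0)  txn=BusRd  M[L0]=50
step 13: P0: store L0 := 82  ⟶  MI  (L0)  txn=BusUpgr  M[L0]=50
step 14: P0: load  L0  ⟶  MI  (L0)  txn=∅  M[L0]=50
step 15: P0: store L0 := 71  ⟶  MI  (L0)  txn=∅  M[L0]=50
step 16: P0: load  L0  ⟶  MI  (L0)  txn=∅  M[L0]=50
step 17: P0: load  L0  ⟶  MI  (L0)  txn=∅  M[L0]=50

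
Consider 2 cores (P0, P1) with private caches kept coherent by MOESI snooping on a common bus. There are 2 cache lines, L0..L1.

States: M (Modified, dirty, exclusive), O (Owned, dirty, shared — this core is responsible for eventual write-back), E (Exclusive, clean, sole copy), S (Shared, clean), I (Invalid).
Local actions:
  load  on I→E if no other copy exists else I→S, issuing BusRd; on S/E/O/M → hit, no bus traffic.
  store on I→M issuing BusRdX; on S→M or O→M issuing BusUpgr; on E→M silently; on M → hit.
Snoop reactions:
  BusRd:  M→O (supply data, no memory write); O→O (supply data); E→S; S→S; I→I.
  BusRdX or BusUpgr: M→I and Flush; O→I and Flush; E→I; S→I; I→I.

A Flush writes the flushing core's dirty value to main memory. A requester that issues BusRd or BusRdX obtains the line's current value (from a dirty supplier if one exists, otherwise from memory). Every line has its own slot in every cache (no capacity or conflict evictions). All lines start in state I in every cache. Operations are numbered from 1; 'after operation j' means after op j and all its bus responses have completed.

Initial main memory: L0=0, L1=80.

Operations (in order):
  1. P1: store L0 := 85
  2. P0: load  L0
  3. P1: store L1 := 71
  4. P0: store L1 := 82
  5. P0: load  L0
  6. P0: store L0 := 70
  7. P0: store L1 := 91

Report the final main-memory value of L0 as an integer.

step 1: P1: store L0 := 85  ⟶  IM  (L0)  txn=BusRdX  M[L0]=0
step 2: P0: load  L0  ⟶  SO  (L0)  txn=BusRd  M[L0]=0
step 3: P1: store L1 := 71  ⟶  IM  (L1)  txn=BusRdX  M[L1]=80
step 4: P0: store L1 := 82  ⟶  MI  (L1)  txn=BusRdX+Flush  M[L1]=71
step 5: P0: load  L0  ⟶  SO  (L0)  txn=∅  M[L0]=0
step 6: P0: store L0 := 70  ⟶  MI  (L0)  txn=BusUpgr+Flush  M[L0]=85
step 7: P0: store L1 := 91  ⟶  MI  (L1)  txn=∅  M[L1]=71

memory[L0] = 85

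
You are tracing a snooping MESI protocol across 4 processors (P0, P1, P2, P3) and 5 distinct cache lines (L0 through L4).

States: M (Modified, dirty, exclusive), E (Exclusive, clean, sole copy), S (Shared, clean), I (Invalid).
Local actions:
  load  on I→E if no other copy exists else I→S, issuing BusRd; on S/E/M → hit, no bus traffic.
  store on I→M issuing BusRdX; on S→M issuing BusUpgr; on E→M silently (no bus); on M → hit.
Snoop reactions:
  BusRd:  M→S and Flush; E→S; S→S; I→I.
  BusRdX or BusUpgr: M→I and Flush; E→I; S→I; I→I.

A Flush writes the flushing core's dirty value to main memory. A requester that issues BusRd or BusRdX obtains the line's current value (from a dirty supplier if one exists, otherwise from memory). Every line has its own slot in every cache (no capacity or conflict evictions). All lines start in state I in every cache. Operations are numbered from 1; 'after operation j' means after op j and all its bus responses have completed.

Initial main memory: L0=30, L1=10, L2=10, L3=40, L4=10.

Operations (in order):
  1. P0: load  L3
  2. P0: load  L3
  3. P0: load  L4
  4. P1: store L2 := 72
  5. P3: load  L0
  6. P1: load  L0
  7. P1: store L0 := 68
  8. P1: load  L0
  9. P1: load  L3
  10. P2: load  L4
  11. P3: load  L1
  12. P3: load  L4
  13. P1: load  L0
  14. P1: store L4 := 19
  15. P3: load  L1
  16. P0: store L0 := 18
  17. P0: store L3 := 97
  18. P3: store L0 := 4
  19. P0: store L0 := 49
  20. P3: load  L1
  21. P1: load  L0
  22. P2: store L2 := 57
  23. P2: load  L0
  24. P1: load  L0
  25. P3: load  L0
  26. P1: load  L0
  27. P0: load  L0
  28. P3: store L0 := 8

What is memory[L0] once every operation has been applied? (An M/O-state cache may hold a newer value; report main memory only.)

[1] P0: load  L3 | P0:E(40), P1:I, P2:I, P3:I | bus: BusRd
[2] P0: load  L3 | P0:E(40), P1:I, P2:I, P3:I | bus: none
[3] P0: load  L4 | P0:E(10), P1:I, P2:I, P3:I | bus: BusRd
[4] P1: store L2 := 72 | P0:I, P1:M(72), P2:I, P3:I | bus: BusRdX
[5] P3: load  L0 | P0:I, P1:I, P2:I, P3:E(30) | bus: BusRd
[6] P1: load  L0 | P0:I, P1:S(30), P2:I, P3:S(30) | bus: BusRd
[7] P1: store L0 := 68 | P0:I, P1:M(68), P2:I, P3:I | bus: BusUpgr
[8] P1: load  L0 | P0:I, P1:M(68), P2:I, P3:I | bus: none
[9] P1: load  L3 | P0:S(40), P1:S(40), P2:I, P3:I | bus: BusRd
[10] P2: load  L4 | P0:S(10), P1:I, P2:S(10), P3:I | bus: BusRd
[11] P3: load  L1 | P0:I, P1:I, P2:I, P3:E(10) | bus: BusRd
[12] P3: load  L4 | P0:S(10), P1:I, P2:S(10), P3:S(10) | bus: BusRd
[13] P1: load  L0 | P0:I, P1:M(68), P2:I, P3:I | bus: none
[14] P1: store L4 := 19 | P0:I, P1:M(19), P2:I, P3:I | bus: BusRdX
[15] P3: load  L1 | P0:I, P1:I, P2:I, P3:E(10) | bus: none
[16] P0: store L0 := 18 | P0:M(18), P1:I, P2:I, P3:I | bus: BusRdX,Flush
[17] P0: store L3 := 97 | P0:M(97), P1:I, P2:I, P3:I | bus: BusUpgr
[18] P3: store L0 := 4 | P0:I, P1:I, P2:I, P3:M(4) | bus: BusRdX,Flush
[19] P0: store L0 := 49 | P0:M(49), P1:I, P2:I, P3:I | bus: BusRdX,Flush
[20] P3: load  L1 | P0:I, P1:I, P2:I, P3:E(10) | bus: none
[21] P1: load  L0 | P0:S(49), P1:S(49), P2:I, P3:I | bus: BusRd,Flush
[22] P2: store L2 := 57 | P0:I, P1:I, P2:M(57), P3:I | bus: BusRdX,Flush
[23] P2: load  L0 | P0:S(49), P1:S(49), P2:S(49), P3:I | bus: BusRd
[24] P1: load  L0 | P0:S(49), P1:S(49), P2:S(49), P3:I | bus: none
[25] P3: load  L0 | P0:S(49), P1:S(49), P2:S(49), P3:S(49) | bus: BusRd
[26] P1: load  L0 | P0:S(49), P1:S(49), P2:S(49), P3:S(49) | bus: none
[27] P0: load  L0 | P0:S(49), P1:S(49), P2:S(49), P3:S(49) | bus: none
[28] P3: store L0 := 8 | P0:I, P1:I, P2:I, P3:M(8) | bus: BusUpgr

memory[L0] = 49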